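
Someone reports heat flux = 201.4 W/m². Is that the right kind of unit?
Yes

heat flux has SI base units: kg / s^3
W/m² reduces to the same SI base units, so it is a valid unit for heat flux.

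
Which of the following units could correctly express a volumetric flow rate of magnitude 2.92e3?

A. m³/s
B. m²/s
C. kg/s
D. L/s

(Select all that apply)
A, D

volumetric flow rate has SI base units: m^3 / s

Checking each option against m^3 / s:
  A. m³/s: ✓ matches
  B. m²/s: ✗ does not match
  C. kg/s: ✗ does not match
  D. L/s: ✓ matches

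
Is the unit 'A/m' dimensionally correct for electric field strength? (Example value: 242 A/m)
No

electric field strength has SI base units: kg * m / (A * s^3)
A/m does NOT reduce to kg * m / (A * s^3); a valid unit for electric field strength would be e.g. V/m.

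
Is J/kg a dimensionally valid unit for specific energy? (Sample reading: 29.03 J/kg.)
Yes

specific energy has SI base units: m^2 / s^2
J/kg reduces to the same SI base units, so it is a valid unit for specific energy.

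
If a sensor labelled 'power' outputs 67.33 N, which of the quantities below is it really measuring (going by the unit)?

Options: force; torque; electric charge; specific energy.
force

power should have units dimensionally equivalent to kg * m^2 / s^3 (e.g. W).
The given unit 'N' reduces to kg * m / s^2. Of the listed options, that is the dimensionality of force.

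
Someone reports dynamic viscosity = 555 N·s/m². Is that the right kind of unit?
Yes

dynamic viscosity has SI base units: kg / (m * s)
N·s/m² reduces to the same SI base units, so it is a valid unit for dynamic viscosity.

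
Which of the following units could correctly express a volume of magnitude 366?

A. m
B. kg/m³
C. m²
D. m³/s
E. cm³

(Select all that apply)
E

volume has SI base units: m^3

Checking each option against m^3:
  A. m: ✗ does not match
  B. kg/m³: ✗ does not match
  C. m²: ✗ does not match
  D. m³/s: ✗ does not match
  E. cm³: ✓ matches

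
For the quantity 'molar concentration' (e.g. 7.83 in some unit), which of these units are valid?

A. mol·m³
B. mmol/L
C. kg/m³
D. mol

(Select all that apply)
B

molar concentration has SI base units: mol / m^3

Checking each option against mol / m^3:
  A. mol·m³: ✗ does not match
  B. mmol/L: ✓ matches
  C. kg/m³: ✗ does not match
  D. mol: ✗ does not match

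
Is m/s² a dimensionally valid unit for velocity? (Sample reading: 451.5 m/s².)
No

velocity has SI base units: m / s
m/s² does NOT reduce to m / s; a valid unit for velocity would be e.g. m/s.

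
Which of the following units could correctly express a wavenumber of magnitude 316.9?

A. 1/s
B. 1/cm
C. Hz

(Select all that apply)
B

wavenumber has SI base units: 1 / m

Checking each option against 1 / m:
  A. 1/s: ✗ does not match
  B. 1/cm: ✓ matches
  C. Hz: ✗ does not match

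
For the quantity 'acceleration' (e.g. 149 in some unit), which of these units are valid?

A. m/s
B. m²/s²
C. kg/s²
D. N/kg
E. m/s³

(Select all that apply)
D

acceleration has SI base units: m / s^2

Checking each option against m / s^2:
  A. m/s: ✗ does not match
  B. m²/s²: ✗ does not match
  C. kg/s²: ✗ does not match
  D. N/kg: ✓ matches
  E. m/s³: ✗ does not match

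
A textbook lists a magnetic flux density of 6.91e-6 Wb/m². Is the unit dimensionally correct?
Yes

magnetic flux density has SI base units: kg / (A * s^2)
Wb/m² reduces to the same SI base units, so it is a valid unit for magnetic flux density.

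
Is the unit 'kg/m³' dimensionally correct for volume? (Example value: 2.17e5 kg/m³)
No

volume has SI base units: m^3
kg/m³ does NOT reduce to m^3; a valid unit for volume would be e.g. m³.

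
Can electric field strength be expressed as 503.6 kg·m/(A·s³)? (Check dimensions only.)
Yes

electric field strength has SI base units: kg * m / (A * s^3)
kg·m/(A·s³) reduces to the same SI base units, so it is a valid unit for electric field strength.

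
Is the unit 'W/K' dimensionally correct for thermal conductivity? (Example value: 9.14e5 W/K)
No

thermal conductivity has SI base units: kg * m / (s^3 * K)
W/K does NOT reduce to kg * m / (s^3 * K); a valid unit for thermal conductivity would be e.g. W/(m·K).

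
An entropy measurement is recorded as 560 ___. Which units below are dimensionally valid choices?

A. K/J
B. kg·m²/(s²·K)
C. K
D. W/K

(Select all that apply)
B

entropy has SI base units: kg * m^2 / (s^2 * K)

Checking each option against kg * m^2 / (s^2 * K):
  A. K/J: ✗ does not match
  B. kg·m²/(s²·K): ✓ matches
  C. K: ✗ does not match
  D. W/K: ✗ does not match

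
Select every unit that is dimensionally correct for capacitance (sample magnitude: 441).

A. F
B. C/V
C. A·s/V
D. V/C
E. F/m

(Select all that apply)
A, B, C

capacitance has SI base units: A^2 * s^4 / (kg * m^2)

Checking each option against A^2 * s^4 / (kg * m^2):
  A. F: ✓ matches
  B. C/V: ✓ matches
  C. A·s/V: ✓ matches
  D. V/C: ✗ does not match
  E. F/m: ✗ does not match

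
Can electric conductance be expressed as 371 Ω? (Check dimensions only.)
No

electric conductance has SI base units: A^2 * s^3 / (kg * m^2)
Ω does NOT reduce to A^2 * s^3 / (kg * m^2); a valid unit for electric conductance would be e.g. S.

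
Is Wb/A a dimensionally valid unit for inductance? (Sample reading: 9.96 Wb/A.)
Yes

inductance has SI base units: kg * m^2 / (A^2 * s^2)
Wb/A reduces to the same SI base units, so it is a valid unit for inductance.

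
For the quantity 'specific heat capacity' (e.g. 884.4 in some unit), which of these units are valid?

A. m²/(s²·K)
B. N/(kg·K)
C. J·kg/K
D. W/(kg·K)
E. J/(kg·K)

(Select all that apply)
A, E

specific heat capacity has SI base units: m^2 / (s^2 * K)

Checking each option against m^2 / (s^2 * K):
  A. m²/(s²·K): ✓ matches
  B. N/(kg·K): ✗ does not match
  C. J·kg/K: ✗ does not match
  D. W/(kg·K): ✗ does not match
  E. J/(kg·K): ✓ matches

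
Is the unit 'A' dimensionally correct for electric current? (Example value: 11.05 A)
Yes

electric current has SI base units: A
A reduces to the same SI base units, so it is a valid unit for electric current.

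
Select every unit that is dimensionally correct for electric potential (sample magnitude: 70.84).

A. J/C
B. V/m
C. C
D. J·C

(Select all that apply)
A

electric potential has SI base units: kg * m^2 / (A * s^3)

Checking each option against kg * m^2 / (A * s^3):
  A. J/C: ✓ matches
  B. V/m: ✗ does not match
  C. C: ✗ does not match
  D. J·C: ✗ does not match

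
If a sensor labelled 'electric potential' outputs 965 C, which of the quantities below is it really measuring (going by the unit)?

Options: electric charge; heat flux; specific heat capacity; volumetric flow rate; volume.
electric charge

electric potential should have units dimensionally equivalent to kg * m^2 / (A * s^3) (e.g. V).
The given unit 'C' reduces to A * s. Of the listed options, that is the dimensionality of electric charge.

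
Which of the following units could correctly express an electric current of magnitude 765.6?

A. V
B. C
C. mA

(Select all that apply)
C

electric current has SI base units: A

Checking each option against A:
  A. V: ✗ does not match
  B. C: ✗ does not match
  C. mA: ✓ matches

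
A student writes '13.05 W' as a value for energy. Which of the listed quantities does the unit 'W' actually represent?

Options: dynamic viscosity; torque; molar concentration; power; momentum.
power

energy should have units dimensionally equivalent to kg * m^2 / s^2 (e.g. J).
The given unit 'W' reduces to kg * m^2 / s^3. Of the listed options, that is the dimensionality of power.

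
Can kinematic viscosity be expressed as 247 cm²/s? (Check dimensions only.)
Yes

kinematic viscosity has SI base units: m^2 / s
cm²/s reduces to the same SI base units, so it is a valid unit for kinematic viscosity.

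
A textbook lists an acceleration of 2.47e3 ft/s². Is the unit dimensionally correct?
Yes

acceleration has SI base units: m / s^2
ft/s² reduces to the same SI base units, so it is a valid unit for acceleration.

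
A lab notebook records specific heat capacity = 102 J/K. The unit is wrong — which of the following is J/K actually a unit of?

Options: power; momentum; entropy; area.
entropy

specific heat capacity should have units dimensionally equivalent to m^2 / (s^2 * K) (e.g. J/(kg·K)).
The given unit 'J/K' reduces to kg * m^2 / (s^2 * K). Of the listed options, that is the dimensionality of entropy.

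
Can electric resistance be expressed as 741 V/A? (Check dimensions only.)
Yes

electric resistance has SI base units: kg * m^2 / (A^2 * s^3)
V/A reduces to the same SI base units, so it is a valid unit for electric resistance.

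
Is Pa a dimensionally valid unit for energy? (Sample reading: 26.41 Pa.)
No

energy has SI base units: kg * m^2 / s^2
Pa does NOT reduce to kg * m^2 / s^2; a valid unit for energy would be e.g. J.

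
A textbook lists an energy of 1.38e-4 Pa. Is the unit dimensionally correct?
No

energy has SI base units: kg * m^2 / s^2
Pa does NOT reduce to kg * m^2 / s^2; a valid unit for energy would be e.g. J.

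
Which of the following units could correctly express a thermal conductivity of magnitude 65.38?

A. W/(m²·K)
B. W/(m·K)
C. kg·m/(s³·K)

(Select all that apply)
B, C

thermal conductivity has SI base units: kg * m / (s^3 * K)

Checking each option against kg * m / (s^3 * K):
  A. W/(m²·K): ✗ does not match
  B. W/(m·K): ✓ matches
  C. kg·m/(s³·K): ✓ matches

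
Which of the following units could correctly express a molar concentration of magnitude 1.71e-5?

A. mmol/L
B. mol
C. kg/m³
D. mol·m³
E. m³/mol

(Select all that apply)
A

molar concentration has SI base units: mol / m^3

Checking each option against mol / m^3:
  A. mmol/L: ✓ matches
  B. mol: ✗ does not match
  C. kg/m³: ✗ does not match
  D. mol·m³: ✗ does not match
  E. m³/mol: ✗ does not match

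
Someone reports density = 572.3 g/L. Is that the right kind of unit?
Yes

density has SI base units: kg / m^3
g/L reduces to the same SI base units, so it is a valid unit for density.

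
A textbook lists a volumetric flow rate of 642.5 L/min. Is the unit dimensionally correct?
Yes

volumetric flow rate has SI base units: m^3 / s
L/min reduces to the same SI base units, so it is a valid unit for volumetric flow rate.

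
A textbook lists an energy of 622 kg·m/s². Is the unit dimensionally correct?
No

energy has SI base units: kg * m^2 / s^2
kg·m/s² does NOT reduce to kg * m^2 / s^2; a valid unit for energy would be e.g. J.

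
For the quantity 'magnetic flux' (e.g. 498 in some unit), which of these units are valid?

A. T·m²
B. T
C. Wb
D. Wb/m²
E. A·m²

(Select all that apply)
A, C

magnetic flux has SI base units: kg * m^2 / (A * s^2)

Checking each option against kg * m^2 / (A * s^2):
  A. T·m²: ✓ matches
  B. T: ✗ does not match
  C. Wb: ✓ matches
  D. Wb/m²: ✗ does not match
  E. A·m²: ✗ does not match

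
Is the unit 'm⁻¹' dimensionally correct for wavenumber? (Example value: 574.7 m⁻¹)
Yes

wavenumber has SI base units: 1 / m
m⁻¹ reduces to the same SI base units, so it is a valid unit for wavenumber.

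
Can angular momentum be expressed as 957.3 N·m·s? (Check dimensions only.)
Yes

angular momentum has SI base units: kg * m^2 / s
N·m·s reduces to the same SI base units, so it is a valid unit for angular momentum.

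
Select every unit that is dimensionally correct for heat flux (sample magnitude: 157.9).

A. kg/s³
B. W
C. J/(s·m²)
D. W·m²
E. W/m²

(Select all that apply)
A, C, E

heat flux has SI base units: kg / s^3

Checking each option against kg / s^3:
  A. kg/s³: ✓ matches
  B. W: ✗ does not match
  C. J/(s·m²): ✓ matches
  D. W·m²: ✗ does not match
  E. W/m²: ✓ matches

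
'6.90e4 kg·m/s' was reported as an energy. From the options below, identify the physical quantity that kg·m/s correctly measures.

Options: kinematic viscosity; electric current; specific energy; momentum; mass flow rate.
momentum

energy should have units dimensionally equivalent to kg * m^2 / s^2 (e.g. J).
The given unit 'kg·m/s' reduces to kg * m / s. Of the listed options, that is the dimensionality of momentum.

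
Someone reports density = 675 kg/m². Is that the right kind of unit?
No

density has SI base units: kg / m^3
kg/m² does NOT reduce to kg / m^3; a valid unit for density would be e.g. kg/m³.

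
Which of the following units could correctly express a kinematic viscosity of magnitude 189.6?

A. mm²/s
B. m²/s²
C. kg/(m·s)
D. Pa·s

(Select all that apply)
A

kinematic viscosity has SI base units: m^2 / s

Checking each option against m^2 / s:
  A. mm²/s: ✓ matches
  B. m²/s²: ✗ does not match
  C. kg/(m·s): ✗ does not match
  D. Pa·s: ✗ does not match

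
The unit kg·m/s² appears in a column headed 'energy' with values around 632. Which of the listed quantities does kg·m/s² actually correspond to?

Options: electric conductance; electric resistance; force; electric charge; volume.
force

energy should have units dimensionally equivalent to kg * m^2 / s^2 (e.g. J).
The given unit 'kg·m/s²' reduces to kg * m / s^2. Of the listed options, that is the dimensionality of force.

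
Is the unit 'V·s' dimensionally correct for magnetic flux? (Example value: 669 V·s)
Yes

magnetic flux has SI base units: kg * m^2 / (A * s^2)
V·s reduces to the same SI base units, so it is a valid unit for magnetic flux.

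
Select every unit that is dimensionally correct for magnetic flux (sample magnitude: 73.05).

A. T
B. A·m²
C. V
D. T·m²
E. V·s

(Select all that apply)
D, E

magnetic flux has SI base units: kg * m^2 / (A * s^2)

Checking each option against kg * m^2 / (A * s^2):
  A. T: ✗ does not match
  B. A·m²: ✗ does not match
  C. V: ✗ does not match
  D. T·m²: ✓ matches
  E. V·s: ✓ matches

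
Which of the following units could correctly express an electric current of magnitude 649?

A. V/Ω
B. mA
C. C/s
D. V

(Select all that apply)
A, B, C

electric current has SI base units: A

Checking each option against A:
  A. V/Ω: ✓ matches
  B. mA: ✓ matches
  C. C/s: ✓ matches
  D. V: ✗ does not match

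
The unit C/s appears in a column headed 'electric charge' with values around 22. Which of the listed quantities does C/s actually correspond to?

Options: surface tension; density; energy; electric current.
electric current

electric charge should have units dimensionally equivalent to A * s (e.g. C).
The given unit 'C/s' reduces to A. Of the listed options, that is the dimensionality of electric current.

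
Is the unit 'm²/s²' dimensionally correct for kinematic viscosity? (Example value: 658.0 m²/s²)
No

kinematic viscosity has SI base units: m^2 / s
m²/s² does NOT reduce to m^2 / s; a valid unit for kinematic viscosity would be e.g. m²/s.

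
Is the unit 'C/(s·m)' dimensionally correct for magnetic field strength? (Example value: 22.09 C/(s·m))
Yes

magnetic field strength has SI base units: A / m
C/(s·m) reduces to the same SI base units, so it is a valid unit for magnetic field strength.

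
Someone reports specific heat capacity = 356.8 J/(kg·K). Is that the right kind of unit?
Yes

specific heat capacity has SI base units: m^2 / (s^2 * K)
J/(kg·K) reduces to the same SI base units, so it is a valid unit for specific heat capacity.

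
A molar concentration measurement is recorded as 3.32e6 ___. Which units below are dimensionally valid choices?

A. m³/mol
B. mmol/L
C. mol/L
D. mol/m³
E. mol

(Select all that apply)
B, C, D

molar concentration has SI base units: mol / m^3

Checking each option against mol / m^3:
  A. m³/mol: ✗ does not match
  B. mmol/L: ✓ matches
  C. mol/L: ✓ matches
  D. mol/m³: ✓ matches
  E. mol: ✗ does not match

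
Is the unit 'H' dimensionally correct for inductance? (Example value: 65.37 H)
Yes

inductance has SI base units: kg * m^2 / (A^2 * s^2)
H reduces to the same SI base units, so it is a valid unit for inductance.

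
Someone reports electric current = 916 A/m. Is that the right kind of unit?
No

electric current has SI base units: A
A/m does NOT reduce to A; a valid unit for electric current would be e.g. A.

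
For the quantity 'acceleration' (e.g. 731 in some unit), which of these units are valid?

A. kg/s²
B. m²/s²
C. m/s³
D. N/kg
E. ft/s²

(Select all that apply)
D, E

acceleration has SI base units: m / s^2

Checking each option against m / s^2:
  A. kg/s²: ✗ does not match
  B. m²/s²: ✗ does not match
  C. m/s³: ✗ does not match
  D. N/kg: ✓ matches
  E. ft/s²: ✓ matches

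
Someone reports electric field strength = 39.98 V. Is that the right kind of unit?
No

electric field strength has SI base units: kg * m / (A * s^3)
V does NOT reduce to kg * m / (A * s^3); a valid unit for electric field strength would be e.g. V/m.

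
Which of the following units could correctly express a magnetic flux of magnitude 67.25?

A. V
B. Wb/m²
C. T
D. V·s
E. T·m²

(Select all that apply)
D, E

magnetic flux has SI base units: kg * m^2 / (A * s^2)

Checking each option against kg * m^2 / (A * s^2):
  A. V: ✗ does not match
  B. Wb/m²: ✗ does not match
  C. T: ✗ does not match
  D. V·s: ✓ matches
  E. T·m²: ✓ matches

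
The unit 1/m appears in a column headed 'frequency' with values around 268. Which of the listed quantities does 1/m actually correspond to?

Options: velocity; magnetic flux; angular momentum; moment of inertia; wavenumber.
wavenumber

frequency should have units dimensionally equivalent to 1 / s (e.g. Hz).
The given unit '1/m' reduces to 1 / m. Of the listed options, that is the dimensionality of wavenumber.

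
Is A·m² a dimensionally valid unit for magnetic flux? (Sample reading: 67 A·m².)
No

magnetic flux has SI base units: kg * m^2 / (A * s^2)
A·m² does NOT reduce to kg * m^2 / (A * s^2); a valid unit for magnetic flux would be e.g. Wb.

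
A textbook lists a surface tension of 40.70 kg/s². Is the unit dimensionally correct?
Yes

surface tension has SI base units: kg / s^2
kg/s² reduces to the same SI base units, so it is a valid unit for surface tension.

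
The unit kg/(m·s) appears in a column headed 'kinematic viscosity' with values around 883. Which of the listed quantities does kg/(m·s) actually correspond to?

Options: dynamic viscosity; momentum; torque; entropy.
dynamic viscosity

kinematic viscosity should have units dimensionally equivalent to m^2 / s (e.g. m²/s).
The given unit 'kg/(m·s)' reduces to kg / (m * s). Of the listed options, that is the dimensionality of dynamic viscosity.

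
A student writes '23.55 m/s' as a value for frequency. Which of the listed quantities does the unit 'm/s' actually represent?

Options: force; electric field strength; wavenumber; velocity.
velocity

frequency should have units dimensionally equivalent to 1 / s (e.g. Hz).
The given unit 'm/s' reduces to m / s. Of the listed options, that is the dimensionality of velocity.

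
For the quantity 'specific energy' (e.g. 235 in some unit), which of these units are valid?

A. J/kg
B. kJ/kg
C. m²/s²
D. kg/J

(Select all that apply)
A, B, C

specific energy has SI base units: m^2 / s^2

Checking each option against m^2 / s^2:
  A. J/kg: ✓ matches
  B. kJ/kg: ✓ matches
  C. m²/s²: ✓ matches
  D. kg/J: ✗ does not match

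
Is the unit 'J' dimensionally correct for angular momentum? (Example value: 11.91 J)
No

angular momentum has SI base units: kg * m^2 / s
J does NOT reduce to kg * m^2 / s; a valid unit for angular momentum would be e.g. kg·m²/s.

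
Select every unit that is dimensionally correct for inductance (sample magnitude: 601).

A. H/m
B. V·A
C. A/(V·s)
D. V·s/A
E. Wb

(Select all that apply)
D

inductance has SI base units: kg * m^2 / (A^2 * s^2)

Checking each option against kg * m^2 / (A^2 * s^2):
  A. H/m: ✗ does not match
  B. V·A: ✗ does not match
  C. A/(V·s): ✗ does not match
  D. V·s/A: ✓ matches
  E. Wb: ✗ does not match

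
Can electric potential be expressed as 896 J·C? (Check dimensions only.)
No

electric potential has SI base units: kg * m^2 / (A * s^3)
J·C does NOT reduce to kg * m^2 / (A * s^3); a valid unit for electric potential would be e.g. V.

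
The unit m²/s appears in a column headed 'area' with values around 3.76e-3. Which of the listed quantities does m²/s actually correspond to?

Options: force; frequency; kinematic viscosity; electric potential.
kinematic viscosity

area should have units dimensionally equivalent to m^2 (e.g. m²).
The given unit 'm²/s' reduces to m^2 / s. Of the listed options, that is the dimensionality of kinematic viscosity.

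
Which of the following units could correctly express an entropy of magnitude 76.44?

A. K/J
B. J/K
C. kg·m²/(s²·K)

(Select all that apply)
B, C

entropy has SI base units: kg * m^2 / (s^2 * K)

Checking each option against kg * m^2 / (s^2 * K):
  A. K/J: ✗ does not match
  B. J/K: ✓ matches
  C. kg·m²/(s²·K): ✓ matches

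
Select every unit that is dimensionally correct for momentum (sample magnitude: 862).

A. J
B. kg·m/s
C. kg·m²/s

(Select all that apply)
B

momentum has SI base units: kg * m / s

Checking each option against kg * m / s:
  A. J: ✗ does not match
  B. kg·m/s: ✓ matches
  C. kg·m²/s: ✗ does not match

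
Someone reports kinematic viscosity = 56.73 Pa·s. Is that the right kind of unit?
No

kinematic viscosity has SI base units: m^2 / s
Pa·s does NOT reduce to m^2 / s; a valid unit for kinematic viscosity would be e.g. m²/s.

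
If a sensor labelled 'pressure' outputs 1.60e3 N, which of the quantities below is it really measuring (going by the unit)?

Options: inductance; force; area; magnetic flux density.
force

pressure should have units dimensionally equivalent to kg / (m * s^2) (e.g. Pa).
The given unit 'N' reduces to kg * m / s^2. Of the listed options, that is the dimensionality of force.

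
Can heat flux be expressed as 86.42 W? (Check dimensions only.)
No

heat flux has SI base units: kg / s^3
W does NOT reduce to kg / s^3; a valid unit for heat flux would be e.g. W/m².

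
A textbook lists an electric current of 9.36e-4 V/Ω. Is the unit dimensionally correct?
Yes

electric current has SI base units: A
V/Ω reduces to the same SI base units, so it is a valid unit for electric current.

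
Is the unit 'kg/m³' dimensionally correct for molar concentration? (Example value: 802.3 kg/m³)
No

molar concentration has SI base units: mol / m^3
kg/m³ does NOT reduce to mol / m^3; a valid unit for molar concentration would be e.g. mol/m³.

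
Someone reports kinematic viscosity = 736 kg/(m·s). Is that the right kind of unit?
No

kinematic viscosity has SI base units: m^2 / s
kg/(m·s) does NOT reduce to m^2 / s; a valid unit for kinematic viscosity would be e.g. m²/s.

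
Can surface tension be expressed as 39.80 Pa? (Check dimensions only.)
No

surface tension has SI base units: kg / s^2
Pa does NOT reduce to kg / s^2; a valid unit for surface tension would be e.g. N/m.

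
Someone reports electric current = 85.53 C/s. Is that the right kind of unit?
Yes

electric current has SI base units: A
C/s reduces to the same SI base units, so it is a valid unit for electric current.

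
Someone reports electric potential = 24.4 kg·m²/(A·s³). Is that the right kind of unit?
Yes

electric potential has SI base units: kg * m^2 / (A * s^3)
kg·m²/(A·s³) reduces to the same SI base units, so it is a valid unit for electric potential.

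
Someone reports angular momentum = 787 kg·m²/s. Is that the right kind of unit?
Yes

angular momentum has SI base units: kg * m^2 / s
kg·m²/s reduces to the same SI base units, so it is a valid unit for angular momentum.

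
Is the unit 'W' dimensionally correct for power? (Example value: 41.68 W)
Yes

power has SI base units: kg * m^2 / s^3
W reduces to the same SI base units, so it is a valid unit for power.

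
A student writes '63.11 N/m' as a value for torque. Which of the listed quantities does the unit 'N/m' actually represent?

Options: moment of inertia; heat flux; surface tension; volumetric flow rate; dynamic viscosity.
surface tension

torque should have units dimensionally equivalent to kg * m^2 / s^2 (e.g. N·m).
The given unit 'N/m' reduces to kg / s^2. Of the listed options, that is the dimensionality of surface tension.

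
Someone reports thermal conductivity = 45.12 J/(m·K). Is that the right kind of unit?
No

thermal conductivity has SI base units: kg * m / (s^3 * K)
J/(m·K) does NOT reduce to kg * m / (s^3 * K); a valid unit for thermal conductivity would be e.g. W/(m·K).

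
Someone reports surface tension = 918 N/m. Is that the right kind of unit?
Yes

surface tension has SI base units: kg / s^2
N/m reduces to the same SI base units, so it is a valid unit for surface tension.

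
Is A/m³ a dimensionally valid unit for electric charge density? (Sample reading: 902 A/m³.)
No

electric charge density has SI base units: A * s / m^3
A/m³ does NOT reduce to A * s / m^3; a valid unit for electric charge density would be e.g. C/m³.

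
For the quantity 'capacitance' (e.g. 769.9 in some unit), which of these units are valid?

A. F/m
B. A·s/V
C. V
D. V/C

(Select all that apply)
B

capacitance has SI base units: A^2 * s^4 / (kg * m^2)

Checking each option against A^2 * s^4 / (kg * m^2):
  A. F/m: ✗ does not match
  B. A·s/V: ✓ matches
  C. V: ✗ does not match
  D. V/C: ✗ does not match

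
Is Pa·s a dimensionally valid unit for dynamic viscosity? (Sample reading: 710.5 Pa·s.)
Yes

dynamic viscosity has SI base units: kg / (m * s)
Pa·s reduces to the same SI base units, so it is a valid unit for dynamic viscosity.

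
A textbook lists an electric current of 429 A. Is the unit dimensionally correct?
Yes

electric current has SI base units: A
A reduces to the same SI base units, so it is a valid unit for electric current.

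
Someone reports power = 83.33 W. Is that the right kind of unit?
Yes

power has SI base units: kg * m^2 / s^3
W reduces to the same SI base units, so it is a valid unit for power.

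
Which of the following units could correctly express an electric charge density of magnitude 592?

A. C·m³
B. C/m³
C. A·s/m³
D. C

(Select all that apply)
B, C

electric charge density has SI base units: A * s / m^3

Checking each option against A * s / m^3:
  A. C·m³: ✗ does not match
  B. C/m³: ✓ matches
  C. A·s/m³: ✓ matches
  D. C: ✗ does not match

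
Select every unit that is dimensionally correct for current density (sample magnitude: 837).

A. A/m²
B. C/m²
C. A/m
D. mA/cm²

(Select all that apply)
A, D

current density has SI base units: A / m^2

Checking each option against A / m^2:
  A. A/m²: ✓ matches
  B. C/m²: ✗ does not match
  C. A/m: ✗ does not match
  D. mA/cm²: ✓ matches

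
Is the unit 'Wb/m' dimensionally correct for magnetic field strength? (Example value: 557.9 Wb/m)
No

magnetic field strength has SI base units: A / m
Wb/m does NOT reduce to A / m; a valid unit for magnetic field strength would be e.g. A/m.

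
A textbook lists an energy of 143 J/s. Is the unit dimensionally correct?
No

energy has SI base units: kg * m^2 / s^2
J/s does NOT reduce to kg * m^2 / s^2; a valid unit for energy would be e.g. J.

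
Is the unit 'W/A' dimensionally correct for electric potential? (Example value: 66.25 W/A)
Yes

electric potential has SI base units: kg * m^2 / (A * s^3)
W/A reduces to the same SI base units, so it is a valid unit for electric potential.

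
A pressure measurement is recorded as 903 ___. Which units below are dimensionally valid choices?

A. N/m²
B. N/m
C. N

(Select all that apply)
A

pressure has SI base units: kg / (m * s^2)

Checking each option against kg / (m * s^2):
  A. N/m²: ✓ matches
  B. N/m: ✗ does not match
  C. N: ✗ does not match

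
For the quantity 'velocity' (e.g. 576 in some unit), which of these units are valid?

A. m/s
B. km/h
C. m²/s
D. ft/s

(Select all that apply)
A, B, D

velocity has SI base units: m / s

Checking each option against m / s:
  A. m/s: ✓ matches
  B. km/h: ✓ matches
  C. m²/s: ✗ does not match
  D. ft/s: ✓ matches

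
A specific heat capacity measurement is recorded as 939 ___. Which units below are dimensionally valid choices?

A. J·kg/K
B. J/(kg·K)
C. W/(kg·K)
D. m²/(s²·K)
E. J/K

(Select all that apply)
B, D

specific heat capacity has SI base units: m^2 / (s^2 * K)

Checking each option against m^2 / (s^2 * K):
  A. J·kg/K: ✗ does not match
  B. J/(kg·K): ✓ matches
  C. W/(kg·K): ✗ does not match
  D. m²/(s²·K): ✓ matches
  E. J/K: ✗ does not match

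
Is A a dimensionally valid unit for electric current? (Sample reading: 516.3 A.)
Yes

electric current has SI base units: A
A reduces to the same SI base units, so it is a valid unit for electric current.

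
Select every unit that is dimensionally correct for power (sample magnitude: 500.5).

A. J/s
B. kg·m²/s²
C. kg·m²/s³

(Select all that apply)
A, C

power has SI base units: kg * m^2 / s^3

Checking each option against kg * m^2 / s^3:
  A. J/s: ✓ matches
  B. kg·m²/s²: ✗ does not match
  C. kg·m²/s³: ✓ matches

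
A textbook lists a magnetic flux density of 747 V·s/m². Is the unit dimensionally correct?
Yes

magnetic flux density has SI base units: kg / (A * s^2)
V·s/m² reduces to the same SI base units, so it is a valid unit for magnetic flux density.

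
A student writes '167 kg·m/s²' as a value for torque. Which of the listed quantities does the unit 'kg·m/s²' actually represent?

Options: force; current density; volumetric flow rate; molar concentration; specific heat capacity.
force

torque should have units dimensionally equivalent to kg * m^2 / s^2 (e.g. N·m).
The given unit 'kg·m/s²' reduces to kg * m / s^2. Of the listed options, that is the dimensionality of force.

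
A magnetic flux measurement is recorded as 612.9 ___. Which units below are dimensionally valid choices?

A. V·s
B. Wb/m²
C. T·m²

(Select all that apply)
A, C

magnetic flux has SI base units: kg * m^2 / (A * s^2)

Checking each option against kg * m^2 / (A * s^2):
  A. V·s: ✓ matches
  B. Wb/m²: ✗ does not match
  C. T·m²: ✓ matches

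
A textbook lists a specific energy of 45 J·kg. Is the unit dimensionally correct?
No

specific energy has SI base units: m^2 / s^2
J·kg does NOT reduce to m^2 / s^2; a valid unit for specific energy would be e.g. J/kg.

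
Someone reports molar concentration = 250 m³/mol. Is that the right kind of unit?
No

molar concentration has SI base units: mol / m^3
m³/mol does NOT reduce to mol / m^3; a valid unit for molar concentration would be e.g. mol/m³.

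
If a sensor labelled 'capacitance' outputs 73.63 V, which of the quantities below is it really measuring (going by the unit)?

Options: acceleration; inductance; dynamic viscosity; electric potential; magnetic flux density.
electric potential

capacitance should have units dimensionally equivalent to A^2 * s^4 / (kg * m^2) (e.g. F).
The given unit 'V' reduces to kg * m^2 / (A * s^3). Of the listed options, that is the dimensionality of electric potential.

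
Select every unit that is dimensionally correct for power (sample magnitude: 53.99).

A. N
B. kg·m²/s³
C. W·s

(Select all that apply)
B

power has SI base units: kg * m^2 / s^3

Checking each option against kg * m^2 / s^3:
  A. N: ✗ does not match
  B. kg·m²/s³: ✓ matches
  C. W·s: ✗ does not match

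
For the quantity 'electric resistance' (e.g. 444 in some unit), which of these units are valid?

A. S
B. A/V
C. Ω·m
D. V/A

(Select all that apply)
D

electric resistance has SI base units: kg * m^2 / (A^2 * s^3)

Checking each option against kg * m^2 / (A^2 * s^3):
  A. S: ✗ does not match
  B. A/V: ✗ does not match
  C. Ω·m: ✗ does not match
  D. V/A: ✓ matches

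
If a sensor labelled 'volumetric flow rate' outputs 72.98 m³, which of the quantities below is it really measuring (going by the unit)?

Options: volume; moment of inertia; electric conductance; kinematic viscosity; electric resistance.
volume

volumetric flow rate should have units dimensionally equivalent to m^3 / s (e.g. m³/s).
The given unit 'm³' reduces to m^3. Of the listed options, that is the dimensionality of volume.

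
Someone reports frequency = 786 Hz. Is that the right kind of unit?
Yes

frequency has SI base units: 1 / s
Hz reduces to the same SI base units, so it is a valid unit for frequency.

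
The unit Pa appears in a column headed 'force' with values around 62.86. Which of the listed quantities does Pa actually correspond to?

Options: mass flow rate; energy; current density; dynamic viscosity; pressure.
pressure

force should have units dimensionally equivalent to kg * m / s^2 (e.g. N).
The given unit 'Pa' reduces to kg / (m * s^2). Of the listed options, that is the dimensionality of pressure.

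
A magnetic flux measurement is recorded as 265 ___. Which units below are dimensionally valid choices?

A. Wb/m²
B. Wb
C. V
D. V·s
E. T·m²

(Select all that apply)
B, D, E

magnetic flux has SI base units: kg * m^2 / (A * s^2)

Checking each option against kg * m^2 / (A * s^2):
  A. Wb/m²: ✗ does not match
  B. Wb: ✓ matches
  C. V: ✗ does not match
  D. V·s: ✓ matches
  E. T·m²: ✓ matches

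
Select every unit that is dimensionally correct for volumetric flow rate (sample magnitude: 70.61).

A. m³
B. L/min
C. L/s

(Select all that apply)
B, C

volumetric flow rate has SI base units: m^3 / s

Checking each option against m^3 / s:
  A. m³: ✗ does not match
  B. L/min: ✓ matches
  C. L/s: ✓ matches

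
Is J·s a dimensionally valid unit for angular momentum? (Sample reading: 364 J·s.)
Yes

angular momentum has SI base units: kg * m^2 / s
J·s reduces to the same SI base units, so it is a valid unit for angular momentum.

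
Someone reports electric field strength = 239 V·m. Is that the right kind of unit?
No

electric field strength has SI base units: kg * m / (A * s^3)
V·m does NOT reduce to kg * m / (A * s^3); a valid unit for electric field strength would be e.g. V/m.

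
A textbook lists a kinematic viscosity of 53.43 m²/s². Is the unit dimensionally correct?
No

kinematic viscosity has SI base units: m^2 / s
m²/s² does NOT reduce to m^2 / s; a valid unit for kinematic viscosity would be e.g. m²/s.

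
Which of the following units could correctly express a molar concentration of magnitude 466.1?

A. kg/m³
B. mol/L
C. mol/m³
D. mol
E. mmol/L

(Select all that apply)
B, C, E

molar concentration has SI base units: mol / m^3

Checking each option against mol / m^3:
  A. kg/m³: ✗ does not match
  B. mol/L: ✓ matches
  C. mol/m³: ✓ matches
  D. mol: ✗ does not match
  E. mmol/L: ✓ matches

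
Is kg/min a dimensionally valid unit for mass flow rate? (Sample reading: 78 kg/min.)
Yes

mass flow rate has SI base units: kg / s
kg/min reduces to the same SI base units, so it is a valid unit for mass flow rate.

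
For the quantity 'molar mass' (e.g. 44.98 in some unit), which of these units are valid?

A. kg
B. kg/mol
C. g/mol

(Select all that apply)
B, C

molar mass has SI base units: kg / mol

Checking each option against kg / mol:
  A. kg: ✗ does not match
  B. kg/mol: ✓ matches
  C. g/mol: ✓ matches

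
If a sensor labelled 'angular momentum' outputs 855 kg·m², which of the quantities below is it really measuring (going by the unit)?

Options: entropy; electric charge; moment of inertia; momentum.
moment of inertia

angular momentum should have units dimensionally equivalent to kg * m^2 / s (e.g. kg·m²/s).
The given unit 'kg·m²' reduces to kg * m^2. Of the listed options, that is the dimensionality of moment of inertia.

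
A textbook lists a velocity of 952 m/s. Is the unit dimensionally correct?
Yes

velocity has SI base units: m / s
m/s reduces to the same SI base units, so it is a valid unit for velocity.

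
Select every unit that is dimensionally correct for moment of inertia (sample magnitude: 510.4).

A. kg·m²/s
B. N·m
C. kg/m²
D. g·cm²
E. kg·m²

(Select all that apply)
D, E

moment of inertia has SI base units: kg * m^2

Checking each option against kg * m^2:
  A. kg·m²/s: ✗ does not match
  B. N·m: ✗ does not match
  C. kg/m²: ✗ does not match
  D. g·cm²: ✓ matches
  E. kg·m²: ✓ matches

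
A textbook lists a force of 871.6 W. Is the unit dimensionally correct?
No

force has SI base units: kg * m / s^2
W does NOT reduce to kg * m / s^2; a valid unit for force would be e.g. N.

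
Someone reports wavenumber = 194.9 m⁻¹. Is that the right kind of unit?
Yes

wavenumber has SI base units: 1 / m
m⁻¹ reduces to the same SI base units, so it is a valid unit for wavenumber.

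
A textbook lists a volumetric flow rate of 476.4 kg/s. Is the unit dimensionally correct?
No

volumetric flow rate has SI base units: m^3 / s
kg/s does NOT reduce to m^3 / s; a valid unit for volumetric flow rate would be e.g. m³/s.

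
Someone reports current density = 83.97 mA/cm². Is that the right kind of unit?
Yes

current density has SI base units: A / m^2
mA/cm² reduces to the same SI base units, so it is a valid unit for current density.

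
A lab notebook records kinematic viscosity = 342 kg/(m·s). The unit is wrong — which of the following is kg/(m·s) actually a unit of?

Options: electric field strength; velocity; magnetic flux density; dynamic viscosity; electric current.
dynamic viscosity

kinematic viscosity should have units dimensionally equivalent to m^2 / s (e.g. m²/s).
The given unit 'kg/(m·s)' reduces to kg / (m * s). Of the listed options, that is the dimensionality of dynamic viscosity.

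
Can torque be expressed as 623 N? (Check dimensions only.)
No

torque has SI base units: kg * m^2 / s^2
N does NOT reduce to kg * m^2 / s^2; a valid unit for torque would be e.g. N·m.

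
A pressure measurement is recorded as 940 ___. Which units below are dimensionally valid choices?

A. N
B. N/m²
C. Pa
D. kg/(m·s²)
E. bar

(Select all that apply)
B, C, D, E

pressure has SI base units: kg / (m * s^2)

Checking each option against kg / (m * s^2):
  A. N: ✗ does not match
  B. N/m²: ✓ matches
  C. Pa: ✓ matches
  D. kg/(m·s²): ✓ matches
  E. bar: ✓ matches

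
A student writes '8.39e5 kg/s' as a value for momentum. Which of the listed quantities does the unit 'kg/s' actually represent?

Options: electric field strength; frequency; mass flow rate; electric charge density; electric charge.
mass flow rate

momentum should have units dimensionally equivalent to kg * m / s (e.g. kg·m/s).
The given unit 'kg/s' reduces to kg / s. Of the listed options, that is the dimensionality of mass flow rate.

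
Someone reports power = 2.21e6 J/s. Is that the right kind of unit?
Yes

power has SI base units: kg * m^2 / s^3
J/s reduces to the same SI base units, so it is a valid unit for power.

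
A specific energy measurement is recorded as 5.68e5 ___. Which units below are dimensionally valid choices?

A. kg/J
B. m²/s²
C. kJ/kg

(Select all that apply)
B, C

specific energy has SI base units: m^2 / s^2

Checking each option against m^2 / s^2:
  A. kg/J: ✗ does not match
  B. m²/s²: ✓ matches
  C. kJ/kg: ✓ matches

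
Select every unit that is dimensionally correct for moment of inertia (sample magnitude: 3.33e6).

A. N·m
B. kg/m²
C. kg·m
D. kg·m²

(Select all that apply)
D

moment of inertia has SI base units: kg * m^2

Checking each option against kg * m^2:
  A. N·m: ✗ does not match
  B. kg/m²: ✗ does not match
  C. kg·m: ✗ does not match
  D. kg·m²: ✓ matches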